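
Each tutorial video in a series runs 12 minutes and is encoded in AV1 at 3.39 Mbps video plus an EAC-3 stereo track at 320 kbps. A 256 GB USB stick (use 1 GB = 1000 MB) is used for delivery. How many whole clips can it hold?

766

12 min = 720 s
Audio: 320 kbps = 0.320 Mbps.
Total bitrate: 3.710 Mbps.
Per item: 3.710 Mbps × 720 s = 2,671 Mb = 333.9 MB.
Capacity: 256 GB = 2,048,000 Mb; 766.70 items → 766 complete.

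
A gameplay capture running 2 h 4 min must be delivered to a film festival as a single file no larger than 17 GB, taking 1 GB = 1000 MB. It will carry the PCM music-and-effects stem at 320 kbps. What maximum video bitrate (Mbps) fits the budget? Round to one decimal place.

Budget: 17 GB = 136000.0 Mb.
2 h 4 min = 124 min = 7440 s
Total bitrate budget: 136000.0 Mb / 7440 s = 18.280 Mbps.
Audio: 320 kbps = 0.320 Mbps.
Video: 18.280 − 0.320 = 17.960 Mbps.

18.0 Mbps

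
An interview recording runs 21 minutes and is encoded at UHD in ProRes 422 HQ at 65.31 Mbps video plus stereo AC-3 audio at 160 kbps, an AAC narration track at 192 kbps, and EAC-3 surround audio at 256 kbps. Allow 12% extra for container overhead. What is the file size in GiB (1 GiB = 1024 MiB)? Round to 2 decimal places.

21 min = 1260 s
Audio total: 160 + 192 + 256 = 608 kbps = 0.608 Mbps.
Total bitrate: 65.31 + 0.608 = 65.918 Mbps.
Stream data: 65.918 Mbps × 1260 s = 83056.7 Mb.
With 12% container overhead: ×1.12.
93,023 Mb = 11,627,935,200 bytes ÷ 1,073,741,824 = 10.83 GiB.

10.83 GiB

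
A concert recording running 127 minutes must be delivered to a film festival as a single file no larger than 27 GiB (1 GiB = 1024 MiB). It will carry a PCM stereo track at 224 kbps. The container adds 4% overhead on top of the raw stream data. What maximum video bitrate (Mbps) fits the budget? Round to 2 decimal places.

Budget: 27 GiB = 231928.2 Mb.
Stream payload after overhead: 231928.2 / 1.04 = 223007.9 Mb.
127 min = 7620 s
Total bitrate budget: 223007.9 Mb / 7620 s = 29.266 Mbps.
Audio: 224 kbps = 0.224 Mbps.
Video: 29.266 − 0.224 = 29.042 Mbps.

29.04 Mbps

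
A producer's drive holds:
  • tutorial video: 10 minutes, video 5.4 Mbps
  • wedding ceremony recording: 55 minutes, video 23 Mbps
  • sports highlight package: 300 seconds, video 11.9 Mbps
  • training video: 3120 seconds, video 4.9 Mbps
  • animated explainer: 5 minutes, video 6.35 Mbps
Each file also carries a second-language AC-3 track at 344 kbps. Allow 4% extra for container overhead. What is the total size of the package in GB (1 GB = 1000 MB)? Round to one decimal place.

Audio: 344 kbps = 0.344 Mbps.
tutorial video: 5.744 Mbps × 600 s × 1.04 = 3584.3 Mb
wedding ceremony recording: 23.344 Mbps × 3300 s × 1.04 = 80116.6 Mb
sports highlight package: 12.244 Mbps × 300 s × 1.04 = 3820.1 Mb
training video: 5.244 Mbps × 3120 s × 1.04 = 17015.7 Mb
animated explainer: 6.694 Mbps × 300 s × 1.04 = 2088.5 Mb
Total: 106625.3 Mb = 13328.2 MB.
= 13.33 GB.

13.3 GB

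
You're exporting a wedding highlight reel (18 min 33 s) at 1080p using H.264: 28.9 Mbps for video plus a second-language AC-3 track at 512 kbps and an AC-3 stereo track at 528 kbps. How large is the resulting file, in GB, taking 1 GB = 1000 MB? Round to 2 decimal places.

18 min 33 s = 1113 s
Audio total: 512 + 528 = 1040 kbps = 1.040 Mbps.
Total bitrate: 28.9 + 1.040 = 29.940 Mbps.
Stream data: 29.940 Mbps × 1113 s = 33323.2 Mb.
33,323 Mb ÷ 8 = 4,165 MB → 4.165 GB.

4.17 GB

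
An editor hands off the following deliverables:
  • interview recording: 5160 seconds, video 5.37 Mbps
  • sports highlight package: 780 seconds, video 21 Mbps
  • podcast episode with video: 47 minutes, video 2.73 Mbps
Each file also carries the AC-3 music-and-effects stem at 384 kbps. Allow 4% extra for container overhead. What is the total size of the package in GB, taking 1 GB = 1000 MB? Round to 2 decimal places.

Audio: 384 kbps = 0.384 Mbps.
interview recording: 5.754 Mbps × 5160 s × 1.04 = 30878.3 Mb
sports highlight package: 21.384 Mbps × 780 s × 1.04 = 17346.7 Mb
podcast episode with video: 3.114 Mbps × 2820 s × 1.04 = 9132.7 Mb
Total: 57357.7 Mb = 7169.7 MB.
= 7.170 GB.

7.17 GB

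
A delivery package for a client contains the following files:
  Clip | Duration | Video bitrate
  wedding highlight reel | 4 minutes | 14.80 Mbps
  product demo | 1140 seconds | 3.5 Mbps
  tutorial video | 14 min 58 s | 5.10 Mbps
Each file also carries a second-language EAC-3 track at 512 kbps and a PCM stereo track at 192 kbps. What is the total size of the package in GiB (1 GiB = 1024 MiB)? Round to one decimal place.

1.6 GiB

Audio total: 512 + 192 = 704 kbps = 0.704 Mbps.
wedding highlight reel: 15.504 Mbps × 240 s = 3721.0 Mb
product demo: 4.204 Mbps × 1140 s = 4792.6 Mb
tutorial video: 5.804 Mbps × 898 s = 5212.0 Mb
Total: 13725.5 Mb = 1715.7 MB.
= 1.598 GiB.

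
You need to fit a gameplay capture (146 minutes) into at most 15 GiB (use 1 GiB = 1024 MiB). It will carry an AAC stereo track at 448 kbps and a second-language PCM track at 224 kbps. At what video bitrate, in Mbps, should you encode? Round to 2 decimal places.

14.04 Mbps

Budget: 15 GiB = 128849.0 Mb.
146 min = 8760 s
Total bitrate budget: 128849.0 Mb / 8760 s = 14.709 Mbps.
Audio total: 448 + 224 = 672 kbps = 0.672 Mbps.
Video: 14.709 − 0.672 = 14.037 Mbps.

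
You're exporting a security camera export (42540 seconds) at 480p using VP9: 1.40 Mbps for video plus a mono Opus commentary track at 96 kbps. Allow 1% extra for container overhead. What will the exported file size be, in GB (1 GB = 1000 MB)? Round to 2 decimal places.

Audio: 96 kbps = 0.096 Mbps.
Total bitrate: 1.40 + 0.096 = 1.496 Mbps.
Stream data: 1.496 Mbps × 42540 s = 63639.8 Mb.
With 1% container overhead: ×1.01.
64,276 Mb ÷ 8 = 8,035 MB → 8.035 GB.

8.03 GB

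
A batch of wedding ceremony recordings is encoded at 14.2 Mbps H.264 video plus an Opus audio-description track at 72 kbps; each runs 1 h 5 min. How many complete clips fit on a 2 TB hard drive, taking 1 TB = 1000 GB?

287

1 h 5 min = 65 min = 3900 s
Audio: 72 kbps = 0.072 Mbps.
Total bitrate: 14.272 Mbps.
Per item: 14.272 Mbps × 3900 s = 55,661 Mb = 6,958 MB.
Capacity: 2 TB = 16,000,000 Mb; 287.46 items → 287 complete.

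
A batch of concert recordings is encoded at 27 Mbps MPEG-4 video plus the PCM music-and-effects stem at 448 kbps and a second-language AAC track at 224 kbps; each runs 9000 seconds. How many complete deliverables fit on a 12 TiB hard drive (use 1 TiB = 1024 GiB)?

423

Audio total: 448 + 224 = 672 kbps = 0.672 Mbps.
Total bitrate: 27.672 Mbps.
Per item: 27.672 Mbps × 9000 s = 249,048 Mb = 31,131 MB.
Capacity: 12 TiB = 105,553,116 Mb; 423.83 items → 423 complete.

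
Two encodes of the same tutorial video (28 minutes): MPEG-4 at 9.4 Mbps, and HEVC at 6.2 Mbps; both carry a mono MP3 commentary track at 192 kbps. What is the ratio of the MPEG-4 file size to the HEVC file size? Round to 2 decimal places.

28 min = 1680 s
Audio: 192 kbps = 0.192 Mbps.
MPEG-4: 9.592 Mbps × 1680 s = 16114.6 Mb = 2.014 GB.
HEVC: 6.392 Mbps × 1680 s = 10738.6 Mb = 1.342 GB.
Ratio: 2.014 / 1.342 = 1.501.

1.50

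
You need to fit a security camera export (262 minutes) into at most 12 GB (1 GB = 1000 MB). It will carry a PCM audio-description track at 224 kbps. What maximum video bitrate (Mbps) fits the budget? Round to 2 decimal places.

5.88 Mbps

Budget: 12 GB = 96000.0 Mb.
262 min = 15720 s
Total bitrate budget: 96000.0 Mb / 15720 s = 6.107 Mbps.
Audio: 224 kbps = 0.224 Mbps.
Video: 6.107 − 0.224 = 5.883 Mbps.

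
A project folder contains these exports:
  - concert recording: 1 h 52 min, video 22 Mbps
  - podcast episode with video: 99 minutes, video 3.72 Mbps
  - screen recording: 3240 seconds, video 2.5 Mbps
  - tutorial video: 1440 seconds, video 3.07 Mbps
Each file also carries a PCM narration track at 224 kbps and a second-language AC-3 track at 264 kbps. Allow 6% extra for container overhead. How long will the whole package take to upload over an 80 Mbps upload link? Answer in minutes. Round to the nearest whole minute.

Audio total: 224 + 264 = 488 kbps = 0.488 Mbps.
concert recording: 22.488 Mbps × 6720 s × 1.06 = 160186.5 Mb
podcast episode with video: 4.208 Mbps × 5940 s × 1.06 = 26495.3 Mb
screen recording: 2.988 Mbps × 3240 s × 1.06 = 10262.0 Mb
tutorial video: 3.558 Mbps × 1440 s × 1.06 = 5430.9 Mb
Total: 202374.7 Mb = 25296.8 MB.
At 80 Mbps: 202374.7 / 80 = 2530 s ≈ 42.2 minutes.

42 minutes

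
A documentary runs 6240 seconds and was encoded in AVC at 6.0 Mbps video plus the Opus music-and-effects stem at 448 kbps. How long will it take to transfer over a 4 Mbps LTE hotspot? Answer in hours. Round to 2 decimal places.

2.79 hours

Audio: 448 kbps = 0.448 Mbps.
Total bitrate: 6.448 Mbps.
File: 6.448 Mbps × 6240 s = 40235.5 Mb.
At 4 Mbps: 40235.5 / 4 = 10058.9 s ≈ 2.79 hours.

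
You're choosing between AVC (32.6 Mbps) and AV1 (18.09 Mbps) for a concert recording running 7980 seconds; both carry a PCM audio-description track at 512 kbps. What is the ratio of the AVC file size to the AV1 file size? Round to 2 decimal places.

Audio: 512 kbps = 0.512 Mbps.
AVC: 33.112 Mbps × 7980 s = 264233.8 Mb = 33.029 GB.
AV1: 18.602 Mbps × 7980 s = 148444.0 Mb = 18.555 GB.
Ratio: 33.029 / 18.555 = 1.780.

1.78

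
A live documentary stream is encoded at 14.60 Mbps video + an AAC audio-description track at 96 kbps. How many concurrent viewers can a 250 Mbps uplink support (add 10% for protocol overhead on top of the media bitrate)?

Audio: 96 kbps = 0.096 Mbps.
Per-viewer media rate: 14.696 Mbps.
On the wire with 10% overhead: 16.166 Mbps.
250 Mbps = 250.0 Mbps; 250.0 / 16.166 = 15.46 → 15 viewers.

15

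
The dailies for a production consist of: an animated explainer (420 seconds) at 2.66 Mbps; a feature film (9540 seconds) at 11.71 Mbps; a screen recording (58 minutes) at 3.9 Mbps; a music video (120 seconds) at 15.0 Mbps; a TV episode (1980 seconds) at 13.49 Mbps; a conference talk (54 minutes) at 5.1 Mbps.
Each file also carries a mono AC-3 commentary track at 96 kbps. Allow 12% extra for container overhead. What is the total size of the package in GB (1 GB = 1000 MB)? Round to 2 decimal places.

Audio: 96 kbps = 0.096 Mbps.
animated explainer: 2.756 Mbps × 420 s × 1.12 = 1296.4 Mb
feature film: 11.806 Mbps × 9540 s × 1.12 = 126144.7 Mb
screen recording: 3.996 Mbps × 3480 s × 1.12 = 15574.8 Mb
music video: 15.096 Mbps × 120 s × 1.12 = 2028.9 Mb
TV episode: 13.586 Mbps × 1980 s × 1.12 = 30128.3 Mb
conference talk: 5.196 Mbps × 3240 s × 1.12 = 18855.2 Mb
Total: 194028.4 Mb = 24253.6 MB.
= 24.25 GB.

24.25 GB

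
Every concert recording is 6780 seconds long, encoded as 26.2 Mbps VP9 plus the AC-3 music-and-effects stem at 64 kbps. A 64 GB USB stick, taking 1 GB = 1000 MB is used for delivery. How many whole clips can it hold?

Audio: 64 kbps = 0.064 Mbps.
Total bitrate: 26.264 Mbps.
Per item: 26.264 Mbps × 6780 s = 178,070 Mb = 22,259 MB.
Capacity: 64 GB = 512,000 Mb; 2.88 items → 2 complete.

2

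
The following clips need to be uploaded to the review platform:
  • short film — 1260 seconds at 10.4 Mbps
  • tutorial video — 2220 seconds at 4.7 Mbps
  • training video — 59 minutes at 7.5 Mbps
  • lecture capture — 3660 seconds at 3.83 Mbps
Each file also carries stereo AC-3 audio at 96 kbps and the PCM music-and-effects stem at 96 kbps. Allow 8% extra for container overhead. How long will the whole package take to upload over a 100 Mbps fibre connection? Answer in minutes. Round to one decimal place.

11.9 minutes

Audio total: 96 + 96 = 192 kbps = 0.192 Mbps.
short film: 10.592 Mbps × 1260 s × 1.08 = 14413.6 Mb
tutorial video: 4.892 Mbps × 2220 s × 1.08 = 11729.1 Mb
training video: 7.692 Mbps × 3540 s × 1.08 = 29408.1 Mb
lecture capture: 4.022 Mbps × 3660 s × 1.08 = 15898.2 Mb
Total: 71448.9 Mb = 8931.1 MB.
At 100 Mbps: 71448.9 / 100 = 714 s ≈ 11.9 minutes.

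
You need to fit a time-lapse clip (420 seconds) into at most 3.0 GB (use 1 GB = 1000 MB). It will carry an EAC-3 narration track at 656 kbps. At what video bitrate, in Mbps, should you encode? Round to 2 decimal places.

56.49 Mbps

Budget: 3.0 GB = 24000.0 Mb.
Total bitrate budget: 24000.0 Mb / 420 s = 57.143 Mbps.
Audio: 656 kbps = 0.656 Mbps.
Video: 57.143 − 0.656 = 56.487 Mbps.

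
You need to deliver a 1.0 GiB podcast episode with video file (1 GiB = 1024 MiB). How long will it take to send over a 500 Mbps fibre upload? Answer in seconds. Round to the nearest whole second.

17 seconds

File: 1.0 GiB = 8589.9 Mb.
At 500 Mbps: 8589.9 / 500 = 17.2 s ≈ 17.2 seconds.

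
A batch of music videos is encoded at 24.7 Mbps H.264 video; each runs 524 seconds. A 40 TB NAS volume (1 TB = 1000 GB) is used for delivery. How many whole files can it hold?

24724

Per item: 24.700 Mbps × 524 s = 12,943 Mb = 1,618 MB.
Capacity: 40 TB = 320,000,000 Mb; 24724.17 items → 24724 complete.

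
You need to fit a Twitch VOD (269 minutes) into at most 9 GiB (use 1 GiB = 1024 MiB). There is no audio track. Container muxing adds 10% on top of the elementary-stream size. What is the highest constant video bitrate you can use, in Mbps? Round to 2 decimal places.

Budget: 9 GiB = 77309.4 Mb.
Stream payload after overhead: 77309.4 / 1.10 = 70281.3 Mb.
269 min = 16140 s
Total bitrate budget: 70281.3 Mb / 16140 s = 4.354 Mbps.

4.35 Mbps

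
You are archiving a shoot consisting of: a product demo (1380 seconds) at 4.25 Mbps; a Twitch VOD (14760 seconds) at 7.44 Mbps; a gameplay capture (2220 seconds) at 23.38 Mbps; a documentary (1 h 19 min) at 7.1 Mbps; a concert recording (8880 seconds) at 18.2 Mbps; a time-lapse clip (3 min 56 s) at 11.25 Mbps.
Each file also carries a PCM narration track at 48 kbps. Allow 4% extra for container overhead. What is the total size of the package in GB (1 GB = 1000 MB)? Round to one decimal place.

Audio: 48 kbps = 0.048 Mbps.
product demo: 4.298 Mbps × 1380 s × 1.04 = 6168.5 Mb
Twitch VOD: 7.488 Mbps × 14760 s × 1.04 = 114943.8 Mb
gameplay capture: 23.428 Mbps × 2220 s × 1.04 = 54090.6 Mb
documentary: 7.148 Mbps × 4740 s × 1.04 = 35236.8 Mb
concert recording: 18.248 Mbps × 8880 s × 1.04 = 168523.9 Mb
time-lapse clip: 11.298 Mbps × 236 s × 1.04 = 2773.0 Mb
Total: 381736.5 Mb = 47717.1 MB.
= 47.72 GB.

47.7 GB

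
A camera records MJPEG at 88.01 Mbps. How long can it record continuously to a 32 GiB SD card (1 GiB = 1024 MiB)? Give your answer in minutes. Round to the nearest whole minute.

Capacity: 32 GiB = 274,878 Mb.
Recording time: 274,878 / 88.010 = 3,123 s ≈ 52.1 minutes.

52 minutes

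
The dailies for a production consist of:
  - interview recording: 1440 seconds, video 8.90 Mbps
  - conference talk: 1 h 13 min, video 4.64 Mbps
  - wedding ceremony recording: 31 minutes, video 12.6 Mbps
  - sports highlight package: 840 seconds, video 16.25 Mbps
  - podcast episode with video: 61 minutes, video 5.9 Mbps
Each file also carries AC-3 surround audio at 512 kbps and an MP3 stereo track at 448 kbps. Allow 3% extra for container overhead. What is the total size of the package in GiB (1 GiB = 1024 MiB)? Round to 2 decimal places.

Audio total: 512 + 448 = 960 kbps = 0.960 Mbps.
interview recording: 9.860 Mbps × 1440 s × 1.03 = 14624.4 Mb
conference talk: 5.600 Mbps × 4380 s × 1.03 = 25263.8 Mb
wedding ceremony recording: 13.560 Mbps × 1860 s × 1.03 = 25978.2 Mb
sports highlight package: 17.210 Mbps × 840 s × 1.03 = 14890.1 Mb
podcast episode with video: 6.860 Mbps × 3660 s × 1.03 = 25860.8 Mb
Total: 106617.4 Mb = 13327.2 MB.
= 12.41 GiB.

12.41 GiB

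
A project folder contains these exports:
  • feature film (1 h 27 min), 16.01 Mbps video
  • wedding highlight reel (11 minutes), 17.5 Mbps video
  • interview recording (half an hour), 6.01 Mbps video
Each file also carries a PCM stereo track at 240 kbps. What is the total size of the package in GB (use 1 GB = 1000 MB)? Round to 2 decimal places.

13.47 GB

Audio: 240 kbps = 0.240 Mbps.
feature film: 16.250 Mbps × 5220 s = 84825.0 Mb
wedding highlight reel: 17.740 Mbps × 660 s = 11708.4 Mb
interview recording: 6.250 Mbps × 1800 s = 11250.0 Mb
Total: 107783.4 Mb = 13472.9 MB.
= 13.47 GB.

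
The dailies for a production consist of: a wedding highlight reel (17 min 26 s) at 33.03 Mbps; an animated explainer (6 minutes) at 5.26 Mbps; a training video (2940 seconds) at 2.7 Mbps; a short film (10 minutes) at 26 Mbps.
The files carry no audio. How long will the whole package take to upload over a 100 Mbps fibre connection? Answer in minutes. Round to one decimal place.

10.0 minutes

wedding highlight reel: 33.030 Mbps × 1046 s = 34549.4 Mb
animated explainer: 5.260 Mbps × 360 s = 1893.6 Mb
training video: 2.700 Mbps × 2940 s = 7938.0 Mb
short film: 26.000 Mbps × 600 s = 15600.0 Mb
Total: 59981.0 Mb = 7497.6 MB.
At 100 Mbps: 59981.0 / 100 = 600 s ≈ 10 minutes.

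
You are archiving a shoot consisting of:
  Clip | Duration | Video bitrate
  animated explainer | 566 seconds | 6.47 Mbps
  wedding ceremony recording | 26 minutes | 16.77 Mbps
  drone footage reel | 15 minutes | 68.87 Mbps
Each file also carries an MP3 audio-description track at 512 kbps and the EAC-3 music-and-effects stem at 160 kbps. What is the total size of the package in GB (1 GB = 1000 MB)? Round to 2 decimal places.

Audio total: 512 + 160 = 672 kbps = 0.672 Mbps.
animated explainer: 7.142 Mbps × 566 s = 4042.4 Mb
wedding ceremony recording: 17.442 Mbps × 1560 s = 27209.5 Mb
drone footage reel: 69.542 Mbps × 900 s = 62587.8 Mb
Total: 93839.7 Mb = 11730.0 MB.
= 11.73 GB.

11.73 GB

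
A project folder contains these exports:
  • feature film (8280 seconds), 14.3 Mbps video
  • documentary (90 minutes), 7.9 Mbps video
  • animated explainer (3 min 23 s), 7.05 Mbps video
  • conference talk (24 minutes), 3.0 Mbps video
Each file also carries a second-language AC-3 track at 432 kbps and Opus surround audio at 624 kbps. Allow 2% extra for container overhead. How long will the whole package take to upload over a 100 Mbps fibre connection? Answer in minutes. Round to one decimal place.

31.1 minutes

Audio total: 432 + 624 = 1056 kbps = 1.056 Mbps.
feature film: 15.356 Mbps × 8280 s × 1.02 = 129690.6 Mb
documentary: 8.956 Mbps × 5400 s × 1.02 = 49329.6 Mb
animated explainer: 8.106 Mbps × 203 s × 1.02 = 1678.4 Mb
conference talk: 4.056 Mbps × 1440 s × 1.02 = 5957.5 Mb
Total: 186656.2 Mb = 23332.0 MB.
At 100 Mbps: 186656.2 / 100 = 1867 s ≈ 31.1 minutes.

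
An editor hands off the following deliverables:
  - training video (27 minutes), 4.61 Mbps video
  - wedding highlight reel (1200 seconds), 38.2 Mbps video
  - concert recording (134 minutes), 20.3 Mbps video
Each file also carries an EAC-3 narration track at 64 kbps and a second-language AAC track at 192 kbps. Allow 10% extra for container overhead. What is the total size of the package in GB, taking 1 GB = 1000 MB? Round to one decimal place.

Audio total: 64 + 192 = 256 kbps = 0.256 Mbps.
training video: 4.866 Mbps × 1620 s × 1.10 = 8671.2 Mb
wedding highlight reel: 38.456 Mbps × 1200 s × 1.10 = 50761.9 Mb
concert recording: 20.556 Mbps × 8040 s × 1.10 = 181797.3 Mb
Total: 241230.4 Mb = 30153.8 MB.
= 30.15 GB.

30.2 GB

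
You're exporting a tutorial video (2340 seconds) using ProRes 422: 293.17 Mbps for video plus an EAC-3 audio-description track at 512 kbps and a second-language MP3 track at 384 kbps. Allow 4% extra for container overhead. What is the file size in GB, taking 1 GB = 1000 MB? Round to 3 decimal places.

Audio total: 512 + 384 = 896 kbps = 0.896 Mbps.
Total bitrate: 293.17 + 0.896 = 294.066 Mbps.
Stream data: 294.066 Mbps × 2340 s = 688114.4 Mb.
With 4% container overhead: ×1.04.
715,639 Mb ÷ 8 = 89,455 MB → 89.45 GB.

89.455 GB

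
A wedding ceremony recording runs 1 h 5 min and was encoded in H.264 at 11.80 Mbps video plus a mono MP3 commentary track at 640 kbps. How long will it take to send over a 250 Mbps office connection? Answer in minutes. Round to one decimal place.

3.2 minutes

1 h 5 min = 65 min = 3900 s
Audio: 640 kbps = 0.640 Mbps.
Total bitrate: 12.440 Mbps.
File: 12.440 Mbps × 3900 s = 48516.0 Mb.
At 250 Mbps: 48516.0 / 250 = 194.1 s ≈ 3.23 minutes.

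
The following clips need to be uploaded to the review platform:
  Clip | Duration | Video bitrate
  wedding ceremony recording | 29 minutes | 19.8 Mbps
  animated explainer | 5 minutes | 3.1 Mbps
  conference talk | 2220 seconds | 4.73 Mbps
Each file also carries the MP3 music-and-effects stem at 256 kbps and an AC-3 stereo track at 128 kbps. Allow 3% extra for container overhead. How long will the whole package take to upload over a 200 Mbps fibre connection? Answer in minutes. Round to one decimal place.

Audio total: 256 + 128 = 384 kbps = 0.384 Mbps.
wedding ceremony recording: 20.184 Mbps × 1740 s × 1.03 = 36173.8 Mb
animated explainer: 3.484 Mbps × 300 s × 1.03 = 1076.6 Mb
conference talk: 5.114 Mbps × 2220 s × 1.03 = 11693.7 Mb
Total: 48944.0 Mb = 6118.0 MB.
At 200 Mbps: 48944.0 / 200 = 245 s ≈ 4.08 minutes.

4.1 minutes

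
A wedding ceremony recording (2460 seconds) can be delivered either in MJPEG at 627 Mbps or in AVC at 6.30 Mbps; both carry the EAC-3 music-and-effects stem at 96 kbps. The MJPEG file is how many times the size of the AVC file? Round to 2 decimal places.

98.05

Audio: 96 kbps = 0.096 Mbps.
MJPEG: 627.096 Mbps × 2460 s = 1542656.2 Mb = 179.589 GiB.
AVC: 6.396 Mbps × 2460 s = 15734.2 Mb = 1.832 GiB.
Ratio: 179.589 / 1.832 = 98.045.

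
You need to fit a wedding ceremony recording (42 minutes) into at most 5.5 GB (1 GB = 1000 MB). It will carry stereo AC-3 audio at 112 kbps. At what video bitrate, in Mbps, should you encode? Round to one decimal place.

17.3 Mbps

Budget: 5.5 GB = 44000.0 Mb.
42 min = 2520 s
Total bitrate budget: 44000.0 Mb / 2520 s = 17.460 Mbps.
Audio: 112 kbps = 0.112 Mbps.
Video: 17.460 − 0.112 = 17.348 Mbps.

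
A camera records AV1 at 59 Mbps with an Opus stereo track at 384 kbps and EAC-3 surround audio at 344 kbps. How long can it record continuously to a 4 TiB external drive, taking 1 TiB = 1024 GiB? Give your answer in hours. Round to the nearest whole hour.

164 hours

Audio total: 384 + 344 = 728 kbps = 0.728 Mbps.
Total bitrate: 59 + 0.728 = 59.728 Mbps.
Capacity: 4 TiB = 35,184,372 Mb.
Recording time: 35,184,372 / 59.728 = 589,077 s ≈ 164 hours.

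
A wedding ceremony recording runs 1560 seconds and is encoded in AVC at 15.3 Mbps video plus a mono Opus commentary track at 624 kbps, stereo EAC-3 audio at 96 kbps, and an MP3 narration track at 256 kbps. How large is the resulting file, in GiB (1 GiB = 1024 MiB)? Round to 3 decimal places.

2.956 GiB

Audio total: 624 + 96 + 256 = 976 kbps = 0.976 Mbps.
Total bitrate: 15.3 + 0.976 = 16.276 Mbps.
Stream data: 16.276 Mbps × 1560 s = 25390.6 Mb.
25,391 Mb = 3,173,820,000 bytes ÷ 1,073,741,824 = 2.956 GiB.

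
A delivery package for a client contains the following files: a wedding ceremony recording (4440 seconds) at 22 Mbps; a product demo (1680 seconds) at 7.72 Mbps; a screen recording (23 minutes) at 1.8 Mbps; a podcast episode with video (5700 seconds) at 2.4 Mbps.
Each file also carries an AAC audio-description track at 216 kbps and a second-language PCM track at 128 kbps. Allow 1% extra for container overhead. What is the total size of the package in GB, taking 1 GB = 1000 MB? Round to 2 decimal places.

16.58 GB

Audio total: 216 + 128 = 344 kbps = 0.344 Mbps.
wedding ceremony recording: 22.344 Mbps × 4440 s × 1.01 = 100199.4 Mb
product demo: 8.064 Mbps × 1680 s × 1.01 = 13683.0 Mb
screen recording: 2.144 Mbps × 1380 s × 1.01 = 2988.3 Mb
podcast episode with video: 2.744 Mbps × 5700 s × 1.01 = 15797.2 Mb
Total: 132667.9 Mb = 16583.5 MB.
= 16.58 GB.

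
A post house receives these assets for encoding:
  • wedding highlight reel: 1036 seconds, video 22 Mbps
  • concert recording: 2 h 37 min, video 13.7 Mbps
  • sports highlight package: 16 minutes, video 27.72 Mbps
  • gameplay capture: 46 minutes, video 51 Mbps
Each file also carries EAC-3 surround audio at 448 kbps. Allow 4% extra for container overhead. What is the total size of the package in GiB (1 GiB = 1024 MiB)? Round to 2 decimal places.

39.42 GiB

Audio: 448 kbps = 0.448 Mbps.
wedding highlight reel: 22.448 Mbps × 1036 s × 1.04 = 24186.4 Mb
concert recording: 14.148 Mbps × 9420 s × 1.04 = 138605.1 Mb
sports highlight package: 28.168 Mbps × 960 s × 1.04 = 28122.9 Mb
gameplay capture: 51.448 Mbps × 2760 s × 1.04 = 147676.3 Mb
Total: 338590.8 Mb = 42323.8 MB.
= 39.42 GiB.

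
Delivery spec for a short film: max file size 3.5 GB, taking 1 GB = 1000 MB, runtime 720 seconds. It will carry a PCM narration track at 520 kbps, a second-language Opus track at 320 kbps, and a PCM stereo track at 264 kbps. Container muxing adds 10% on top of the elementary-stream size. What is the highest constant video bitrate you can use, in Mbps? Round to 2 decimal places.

Budget: 3.5 GB = 28000.0 Mb.
Stream payload after overhead: 28000.0 / 1.10 = 25454.5 Mb.
Total bitrate budget: 25454.5 Mb / 720 s = 35.354 Mbps.
Audio total: 520 + 320 + 264 = 1104 kbps = 1.104 Mbps.
Video: 35.354 − 1.104 = 34.250 Mbps.

34.25 Mbps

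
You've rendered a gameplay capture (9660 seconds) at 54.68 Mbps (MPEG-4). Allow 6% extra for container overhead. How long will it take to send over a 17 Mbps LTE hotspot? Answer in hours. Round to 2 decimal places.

File: 54.680 Mbps × 9660 s = 528208.8 Mb.
With 6% container overhead: ×1.06. → 559901.3 Mb.
At 17 Mbps: 559901.3 / 17 = 32935.4 s ≈ 9.15 hours.

9.15 hours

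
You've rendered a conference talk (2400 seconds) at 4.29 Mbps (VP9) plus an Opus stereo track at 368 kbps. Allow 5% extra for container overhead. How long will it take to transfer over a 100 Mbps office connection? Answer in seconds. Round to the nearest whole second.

Audio: 368 kbps = 0.368 Mbps.
Total bitrate: 4.658 Mbps.
File: 4.658 Mbps × 2400 s = 11179.2 Mb.
With 5% container overhead: ×1.05. → 11738.2 Mb.
At 100 Mbps: 11738.2 / 100 = 117.4 s ≈ 117 seconds.

117 seconds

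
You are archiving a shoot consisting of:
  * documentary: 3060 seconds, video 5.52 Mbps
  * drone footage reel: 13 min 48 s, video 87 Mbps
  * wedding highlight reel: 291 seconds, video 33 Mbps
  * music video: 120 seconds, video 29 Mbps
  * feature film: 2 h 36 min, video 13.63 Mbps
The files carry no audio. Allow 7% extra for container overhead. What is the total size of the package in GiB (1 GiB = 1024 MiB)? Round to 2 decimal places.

28.60 GiB

documentary: 5.520 Mbps × 3060 s × 1.07 = 18073.6 Mb
drone footage reel: 87.000 Mbps × 828 s × 1.07 = 77078.5 Mb
wedding highlight reel: 33.000 Mbps × 291 s × 1.07 = 10275.2 Mb
music video: 29.000 Mbps × 120 s × 1.07 = 3723.6 Mb
feature film: 13.630 Mbps × 9360 s × 1.07 = 136507.2 Mb
Total: 245658.1 Mb = 30707.3 MB.
= 28.60 GiB.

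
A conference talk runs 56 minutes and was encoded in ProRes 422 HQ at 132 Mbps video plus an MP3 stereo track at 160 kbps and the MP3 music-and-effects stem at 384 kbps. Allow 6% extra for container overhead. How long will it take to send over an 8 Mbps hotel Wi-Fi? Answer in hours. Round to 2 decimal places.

56 min = 3360 s
Audio total: 160 + 384 = 544 kbps = 0.544 Mbps.
Total bitrate: 132.544 Mbps.
File: 132.544 Mbps × 3360 s = 445347.8 Mb.
With 6% container overhead: ×1.06. → 472068.7 Mb.
At 8 Mbps: 472068.7 / 8 = 59008.6 s ≈ 16.4 hours.

16.39 hours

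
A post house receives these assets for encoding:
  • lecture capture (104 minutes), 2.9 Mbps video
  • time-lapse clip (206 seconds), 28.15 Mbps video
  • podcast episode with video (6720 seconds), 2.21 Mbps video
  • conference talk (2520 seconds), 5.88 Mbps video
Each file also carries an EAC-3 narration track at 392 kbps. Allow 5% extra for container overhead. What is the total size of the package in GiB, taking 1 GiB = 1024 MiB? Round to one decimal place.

Audio: 392 kbps = 0.392 Mbps.
lecture capture: 3.292 Mbps × 6240 s × 1.05 = 21569.2 Mb
time-lapse clip: 28.542 Mbps × 206 s × 1.05 = 6173.6 Mb
podcast episode with video: 2.602 Mbps × 6720 s × 1.05 = 18359.7 Mb
conference talk: 6.272 Mbps × 2520 s × 1.05 = 16595.7 Mb
Total: 62698.2 Mb = 7837.3 MB.
= 7.299 GiB.

7.3 GiB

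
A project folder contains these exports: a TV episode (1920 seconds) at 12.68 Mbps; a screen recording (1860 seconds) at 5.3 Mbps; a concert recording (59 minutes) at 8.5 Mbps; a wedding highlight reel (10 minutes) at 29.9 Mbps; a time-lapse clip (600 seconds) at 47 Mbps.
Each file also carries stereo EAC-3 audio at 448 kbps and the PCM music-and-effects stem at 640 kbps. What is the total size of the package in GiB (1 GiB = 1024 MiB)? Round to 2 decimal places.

Audio total: 448 + 640 = 1088 kbps = 1.088 Mbps.
TV episode: 13.768 Mbps × 1920 s = 26434.6 Mb
screen recording: 6.388 Mbps × 1860 s = 11881.7 Mb
concert recording: 9.588 Mbps × 3540 s = 33941.5 Mb
wedding highlight reel: 30.988 Mbps × 600 s = 18592.8 Mb
time-lapse clip: 48.088 Mbps × 600 s = 28852.8 Mb
Total: 119703.4 Mb = 14962.9 MB.
= 13.94 GiB.

13.94 GiB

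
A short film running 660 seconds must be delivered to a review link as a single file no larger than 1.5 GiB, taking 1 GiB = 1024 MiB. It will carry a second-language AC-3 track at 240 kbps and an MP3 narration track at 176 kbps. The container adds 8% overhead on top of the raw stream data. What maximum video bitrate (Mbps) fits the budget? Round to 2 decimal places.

Budget: 1.5 GiB = 12884.9 Mb.
Stream payload after overhead: 12884.9 / 1.08 = 11930.5 Mb.
Total bitrate budget: 11930.5 Mb / 660 s = 18.076 Mbps.
Audio total: 240 + 176 = 416 kbps = 0.416 Mbps.
Video: 18.076 − 0.416 = 17.660 Mbps.

17.66 Mbps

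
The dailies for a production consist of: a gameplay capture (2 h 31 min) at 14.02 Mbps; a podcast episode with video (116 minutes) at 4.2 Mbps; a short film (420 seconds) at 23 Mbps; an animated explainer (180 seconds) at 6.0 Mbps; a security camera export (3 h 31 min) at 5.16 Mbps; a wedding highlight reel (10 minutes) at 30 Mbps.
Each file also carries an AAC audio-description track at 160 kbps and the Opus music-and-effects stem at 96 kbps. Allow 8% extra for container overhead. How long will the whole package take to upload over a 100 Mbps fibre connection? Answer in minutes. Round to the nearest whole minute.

46 minutes

Audio total: 160 + 96 = 256 kbps = 0.256 Mbps.
gameplay capture: 14.276 Mbps × 9060 s × 1.08 = 139687.8 Mb
podcast episode with video: 4.456 Mbps × 6960 s × 1.08 = 33494.9 Mb
short film: 23.256 Mbps × 420 s × 1.08 = 10548.9 Mb
animated explainer: 6.256 Mbps × 180 s × 1.08 = 1216.2 Mb
security camera export: 5.416 Mbps × 12660 s × 1.08 = 74051.9 Mb
wedding highlight reel: 30.256 Mbps × 600 s × 1.08 = 19605.9 Mb
Total: 278605.5 Mb = 34825.7 MB.
At 100 Mbps: 278605.5 / 100 = 2786 s ≈ 46.4 minutes.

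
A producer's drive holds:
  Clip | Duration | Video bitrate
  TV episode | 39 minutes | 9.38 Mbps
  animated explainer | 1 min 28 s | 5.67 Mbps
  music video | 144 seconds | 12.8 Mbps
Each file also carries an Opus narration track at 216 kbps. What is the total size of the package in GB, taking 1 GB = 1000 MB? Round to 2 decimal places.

3.11 GB

Audio: 216 kbps = 0.216 Mbps.
TV episode: 9.596 Mbps × 2340 s = 22454.6 Mb
animated explainer: 5.886 Mbps × 88 s = 518.0 Mb
music video: 13.016 Mbps × 144 s = 1874.3 Mb
Total: 24846.9 Mb = 3105.9 MB.
= 3.106 GB.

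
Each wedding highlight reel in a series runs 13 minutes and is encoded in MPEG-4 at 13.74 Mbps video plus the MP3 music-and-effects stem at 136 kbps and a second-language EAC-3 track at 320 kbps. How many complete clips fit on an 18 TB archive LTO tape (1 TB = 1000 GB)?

13004

13 min = 780 s
Audio total: 136 + 320 = 456 kbps = 0.456 Mbps.
Total bitrate: 14.196 Mbps.
Per item: 14.196 Mbps × 780 s = 11,073 Mb = 1,384 MB.
Capacity: 18 TB = 144,000,000 Mb; 13004.75 items → 13004 complete.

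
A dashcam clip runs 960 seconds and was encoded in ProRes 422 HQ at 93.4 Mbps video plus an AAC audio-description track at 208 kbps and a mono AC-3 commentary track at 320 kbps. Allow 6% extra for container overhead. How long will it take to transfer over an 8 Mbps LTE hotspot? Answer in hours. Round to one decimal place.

Audio total: 208 + 320 = 528 kbps = 0.528 Mbps.
Total bitrate: 93.928 Mbps.
File: 93.928 Mbps × 960 s = 90170.9 Mb.
With 6% container overhead: ×1.06. → 95581.1 Mb.
At 8 Mbps: 95581.1 / 8 = 11947.6 s ≈ 3.32 hours.

3.3 hours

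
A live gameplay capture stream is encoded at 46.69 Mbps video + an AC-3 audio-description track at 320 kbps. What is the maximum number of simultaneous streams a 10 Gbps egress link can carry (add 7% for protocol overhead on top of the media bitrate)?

198

Audio: 320 kbps = 0.320 Mbps.
Per-viewer media rate: 47.010 Mbps.
On the wire with 7% overhead: 50.301 Mbps.
10 Gbps = 10,000 Mbps; 10,000 / 50.301 = 198.80 → 198 viewers.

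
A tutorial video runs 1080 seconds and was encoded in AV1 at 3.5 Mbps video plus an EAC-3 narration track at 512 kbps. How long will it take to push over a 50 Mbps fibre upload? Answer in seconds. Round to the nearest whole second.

Audio: 512 kbps = 0.512 Mbps.
Total bitrate: 4.012 Mbps.
File: 4.012 Mbps × 1080 s = 4333.0 Mb.
At 50 Mbps: 4333.0 / 50 = 86.7 s ≈ 86.7 seconds.

87 seconds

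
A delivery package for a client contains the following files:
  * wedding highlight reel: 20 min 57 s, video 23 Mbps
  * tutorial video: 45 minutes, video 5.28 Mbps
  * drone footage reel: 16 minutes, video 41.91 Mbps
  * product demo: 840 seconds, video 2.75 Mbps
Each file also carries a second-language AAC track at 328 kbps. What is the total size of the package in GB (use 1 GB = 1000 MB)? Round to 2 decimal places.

10.95 GB

Audio: 328 kbps = 0.328 Mbps.
wedding highlight reel: 23.328 Mbps × 1257 s = 29323.3 Mb
tutorial video: 5.608 Mbps × 2700 s = 15141.6 Mb
drone footage reel: 42.238 Mbps × 960 s = 40548.5 Mb
product demo: 3.078 Mbps × 840 s = 2585.5 Mb
Total: 87598.9 Mb = 10949.9 MB.
= 10.95 GB.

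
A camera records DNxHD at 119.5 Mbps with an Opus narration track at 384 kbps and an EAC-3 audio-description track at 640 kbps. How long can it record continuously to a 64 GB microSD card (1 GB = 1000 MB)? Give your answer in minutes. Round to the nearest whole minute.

Audio total: 384 + 640 = 1024 kbps = 1.024 Mbps.
Total bitrate: 119.5 + 1.024 = 120.524 Mbps.
Capacity: 64 GB = 512,000 Mb.
Recording time: 512,000 / 120.524 = 4,248 s ≈ 70.8 minutes.

71 minutes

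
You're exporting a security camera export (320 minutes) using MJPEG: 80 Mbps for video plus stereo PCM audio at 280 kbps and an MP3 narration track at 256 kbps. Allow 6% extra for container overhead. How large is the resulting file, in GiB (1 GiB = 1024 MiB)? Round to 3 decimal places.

190.813 GiB

320 min = 19200 s
Audio total: 280 + 256 = 536 kbps = 0.536 Mbps.
Total bitrate: 80 + 0.536 = 80.536 Mbps.
Stream data: 80.536 Mbps × 19200 s = 1546291.2 Mb.
With 6% container overhead: ×1.06.
1,639,069 Mb = 204,883,584,000 bytes ÷ 1,073,741,824 = 190.8 GiB.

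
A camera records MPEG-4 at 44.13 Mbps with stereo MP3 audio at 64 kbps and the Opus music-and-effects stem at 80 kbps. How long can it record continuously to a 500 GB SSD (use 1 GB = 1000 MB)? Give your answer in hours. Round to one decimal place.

25.1 hours

Audio total: 64 + 80 = 144 kbps = 0.144 Mbps.
Total bitrate: 44.13 + 0.144 = 44.274 Mbps.
Capacity: 500 GB = 4,000,000 Mb.
Recording time: 4,000,000 / 44.274 = 90,346 s ≈ 25.1 hours.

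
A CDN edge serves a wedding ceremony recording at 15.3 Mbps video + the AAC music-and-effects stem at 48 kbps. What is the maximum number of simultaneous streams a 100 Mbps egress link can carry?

Audio: 48 kbps = 0.048 Mbps.
Per-viewer media rate: 15.348 Mbps.
100 Mbps = 100.0 Mbps; 100.0 / 15.348 = 6.52 → 6 viewers.

6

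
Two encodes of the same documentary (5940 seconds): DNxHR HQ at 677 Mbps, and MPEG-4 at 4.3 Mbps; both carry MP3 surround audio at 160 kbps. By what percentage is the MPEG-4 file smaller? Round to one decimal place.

99.3%

Audio: 160 kbps = 0.160 Mbps.
DNxHR HQ: 677.160 Mbps × 5940 s = 4022330.4 Mb = 502.791 GB.
MPEG-4: 4.460 Mbps × 5940 s = 26492.4 Mb = 3.312 GB.
Reduction: (1 − 3.312/502.791) × 100 = 99.34%.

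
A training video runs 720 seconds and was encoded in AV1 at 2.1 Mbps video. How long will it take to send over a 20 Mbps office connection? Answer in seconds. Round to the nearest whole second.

File: 2.100 Mbps × 720 s = 1512.0 Mb.
At 20 Mbps: 1512.0 / 20 = 75.6 s ≈ 75.6 seconds.

76 seconds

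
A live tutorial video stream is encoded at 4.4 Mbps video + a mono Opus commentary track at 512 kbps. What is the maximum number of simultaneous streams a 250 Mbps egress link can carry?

50

Audio: 512 kbps = 0.512 Mbps.
Per-viewer media rate: 4.912 Mbps.
250 Mbps = 250.0 Mbps; 250.0 / 4.912 = 50.90 → 50 viewers.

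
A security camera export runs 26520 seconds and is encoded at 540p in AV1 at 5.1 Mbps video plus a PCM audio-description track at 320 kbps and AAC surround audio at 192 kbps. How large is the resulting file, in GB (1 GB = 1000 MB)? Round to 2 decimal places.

18.60 GB

Audio total: 320 + 192 = 512 kbps = 0.512 Mbps.
Total bitrate: 5.1 + 0.512 = 5.612 Mbps.
Stream data: 5.612 Mbps × 26520 s = 148830.2 Mb.
148,830 Mb ÷ 8 = 18,604 MB → 18.60 GB.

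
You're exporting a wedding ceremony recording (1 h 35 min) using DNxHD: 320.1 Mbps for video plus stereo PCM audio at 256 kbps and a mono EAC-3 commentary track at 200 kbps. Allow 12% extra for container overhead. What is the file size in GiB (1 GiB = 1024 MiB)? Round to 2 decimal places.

238.24 GiB

1 h 35 min = 95 min = 5700 s
Audio total: 256 + 200 = 456 kbps = 0.456 Mbps.
Total bitrate: 320.1 + 0.456 = 320.556 Mbps.
Stream data: 320.556 Mbps × 5700 s = 1827169.2 Mb.
With 12% container overhead: ×1.12.
2,046,430 Mb = 255,803,688,000 bytes ÷ 1,073,741,824 = 238.2 GiB.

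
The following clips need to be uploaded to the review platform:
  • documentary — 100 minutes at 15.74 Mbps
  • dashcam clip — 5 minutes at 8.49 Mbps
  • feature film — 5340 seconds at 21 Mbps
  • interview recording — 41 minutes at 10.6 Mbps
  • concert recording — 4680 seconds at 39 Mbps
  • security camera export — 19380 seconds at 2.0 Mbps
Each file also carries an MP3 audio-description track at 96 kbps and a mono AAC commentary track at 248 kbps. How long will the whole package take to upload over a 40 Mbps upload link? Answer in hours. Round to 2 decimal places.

3.26 hours

Audio total: 96 + 248 = 344 kbps = 0.344 Mbps.
documentary: 16.084 Mbps × 6000 s = 96504.0 Mb
dashcam clip: 8.834 Mbps × 300 s = 2650.2 Mb
feature film: 21.344 Mbps × 5340 s = 113977.0 Mb
interview recording: 10.944 Mbps × 2460 s = 26922.2 Mb
concert recording: 39.344 Mbps × 4680 s = 184129.9 Mb
security camera export: 2.344 Mbps × 19380 s = 45426.7 Mb
Total: 469610.0 Mb = 58701.3 MB.
At 40 Mbps: 469610.0 / 40 = 11740 s ≈ 3.26 hours.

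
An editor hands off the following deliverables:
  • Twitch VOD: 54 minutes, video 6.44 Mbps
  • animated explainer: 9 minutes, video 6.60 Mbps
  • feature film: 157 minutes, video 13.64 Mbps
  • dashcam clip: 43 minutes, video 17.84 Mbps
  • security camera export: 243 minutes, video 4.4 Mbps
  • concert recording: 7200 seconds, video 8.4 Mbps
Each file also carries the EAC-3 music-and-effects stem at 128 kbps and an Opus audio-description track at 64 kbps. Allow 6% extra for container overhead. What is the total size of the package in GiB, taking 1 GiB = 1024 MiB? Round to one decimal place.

40.8 GiB

Audio total: 128 + 64 = 192 kbps = 0.192 Mbps.
Twitch VOD: 6.632 Mbps × 3240 s × 1.06 = 22776.9 Mb
animated explainer: 6.792 Mbps × 540 s × 1.06 = 3887.7 Mb
feature film: 13.832 Mbps × 9420 s × 1.06 = 138115.3 Mb
dashcam clip: 18.032 Mbps × 2580 s × 1.06 = 49313.9 Mb
security camera export: 4.592 Mbps × 14580 s × 1.06 = 70968.4 Mb
concert recording: 8.592 Mbps × 7200 s × 1.06 = 65574.1 Mb
Total: 350636.5 Mb = 43829.6 MB.
= 40.82 GiB.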